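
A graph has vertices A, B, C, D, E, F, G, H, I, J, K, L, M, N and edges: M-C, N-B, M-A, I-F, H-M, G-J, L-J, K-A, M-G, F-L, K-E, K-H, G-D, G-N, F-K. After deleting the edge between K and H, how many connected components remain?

K and H are still connected via K-A-M-H, so the component count stays at 1.

1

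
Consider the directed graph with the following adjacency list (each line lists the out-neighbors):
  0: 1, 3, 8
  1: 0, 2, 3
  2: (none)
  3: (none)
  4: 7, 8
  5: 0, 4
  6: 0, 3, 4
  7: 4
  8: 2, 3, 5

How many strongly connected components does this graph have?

4

{0, 1, 4, 5, 7, 8} are all mutually reachable — one SCC of size 6.
{6} is an SCC by itself.
{2} is an SCC by itself.
{3} is an SCC by itself.
That gives 4 strongly connected components.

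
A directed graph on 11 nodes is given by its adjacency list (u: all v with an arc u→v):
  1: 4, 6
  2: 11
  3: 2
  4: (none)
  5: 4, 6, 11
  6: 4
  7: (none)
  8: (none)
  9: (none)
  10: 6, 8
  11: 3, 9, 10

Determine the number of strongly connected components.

{2, 3, 11} are all mutually reachable — one SCC of size 3.
{7} is an SCC by itself.
{1} is an SCC by itself.
{9} is an SCC by itself.
{5} is an SCC by itself.
(and 4 more singleton SCCs)
That gives 9 strongly connected components.

9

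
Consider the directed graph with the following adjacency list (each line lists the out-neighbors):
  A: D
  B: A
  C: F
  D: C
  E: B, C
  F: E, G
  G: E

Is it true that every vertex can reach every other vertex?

From E we can reach every vertex (A, B, C, D, E, F, G), and every vertex can reach E (A, B, C, D, E, F, G). So the whole graph is one strongly connected component.

Yes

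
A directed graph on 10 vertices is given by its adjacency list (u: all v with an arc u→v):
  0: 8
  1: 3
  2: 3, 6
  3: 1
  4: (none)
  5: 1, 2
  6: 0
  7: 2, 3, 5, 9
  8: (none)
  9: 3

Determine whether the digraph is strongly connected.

There is no directed path from 7 to 4, so the graph is not strongly connected.

No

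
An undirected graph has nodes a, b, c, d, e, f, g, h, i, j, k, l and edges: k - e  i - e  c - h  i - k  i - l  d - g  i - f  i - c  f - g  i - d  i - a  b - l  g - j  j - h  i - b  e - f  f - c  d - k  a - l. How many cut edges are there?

The edges on the cycle i-d-g-j-h-c-i are not bridges since each lies on that cycle.
Every edge lies on some cycle, so there are no bridges.

0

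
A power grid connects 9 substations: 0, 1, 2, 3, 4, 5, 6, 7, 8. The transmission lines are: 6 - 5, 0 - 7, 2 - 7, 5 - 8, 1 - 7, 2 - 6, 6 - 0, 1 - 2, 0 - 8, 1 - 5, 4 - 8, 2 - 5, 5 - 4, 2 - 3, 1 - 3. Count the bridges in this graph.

0

The edges on the cycle 6-5-4-8-0-6 are not bridges since each lies on that cycle.
Every edge lies on some cycle, so there are no bridges.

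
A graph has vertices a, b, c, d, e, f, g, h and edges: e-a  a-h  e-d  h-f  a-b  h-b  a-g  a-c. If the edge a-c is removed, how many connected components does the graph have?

Before removal there is 1 component.
a-c is a bridge — removing it separates a's side from c's side.
After removal: 2 components.

2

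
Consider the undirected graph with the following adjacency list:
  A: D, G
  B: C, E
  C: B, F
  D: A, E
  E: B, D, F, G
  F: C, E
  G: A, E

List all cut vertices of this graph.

Removing E increases the component count from 1 to 2, so E is a cut vertex.
By contrast removing F leaves 1 component; it is not a cut vertex. No other vertex is a cut vertex either.

E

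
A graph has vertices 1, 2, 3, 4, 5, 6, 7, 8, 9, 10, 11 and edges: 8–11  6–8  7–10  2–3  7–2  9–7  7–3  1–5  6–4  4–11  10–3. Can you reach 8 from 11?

From 11 we can reach 4, 6, 8, 11, which includes 8.

Yes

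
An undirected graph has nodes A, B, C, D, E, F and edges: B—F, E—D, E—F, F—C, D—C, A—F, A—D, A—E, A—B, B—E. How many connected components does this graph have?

Starting from A we can reach A, B, C, D, E, F. That is one component of size 6.
Total: 1 component.

1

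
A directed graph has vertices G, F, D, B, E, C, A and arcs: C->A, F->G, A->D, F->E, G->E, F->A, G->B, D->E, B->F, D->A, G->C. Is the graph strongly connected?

There is no directed path from C to G, so the graph is not strongly connected.

No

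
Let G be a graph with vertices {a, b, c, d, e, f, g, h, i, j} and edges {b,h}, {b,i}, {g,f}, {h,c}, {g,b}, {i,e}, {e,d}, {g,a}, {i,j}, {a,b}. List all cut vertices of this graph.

b, e, g, h, i

Removing b increases the component count from 1 to 3, so b is a cut vertex.
Removing e increases the component count from 1 to 2, so e is a cut vertex.
Removing g increases the component count from 1 to 2, so g is a cut vertex.
Likewise h, i are cut vertices.
By contrast removing f leaves 1 component; it is not a cut vertex. No other vertex is a cut vertex either.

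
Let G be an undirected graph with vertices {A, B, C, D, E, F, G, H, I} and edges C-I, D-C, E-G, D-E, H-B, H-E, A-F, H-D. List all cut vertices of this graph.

Removing C increases the component count from 2 to 3, so C is a cut vertex.
Removing D increases the component count from 2 to 3, so D is a cut vertex.
Removing E increases the component count from 2 to 3, so E is a cut vertex.
Likewise H is a cut vertex.
By contrast removing B leaves 2 components; it is not a cut vertex. No other vertex is a cut vertex either.

C, D, E, H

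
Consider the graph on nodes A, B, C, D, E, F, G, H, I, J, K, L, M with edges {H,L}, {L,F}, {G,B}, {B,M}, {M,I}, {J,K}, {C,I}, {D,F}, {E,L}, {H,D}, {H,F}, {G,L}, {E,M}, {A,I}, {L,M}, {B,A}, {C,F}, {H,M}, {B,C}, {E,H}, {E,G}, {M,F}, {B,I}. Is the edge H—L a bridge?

No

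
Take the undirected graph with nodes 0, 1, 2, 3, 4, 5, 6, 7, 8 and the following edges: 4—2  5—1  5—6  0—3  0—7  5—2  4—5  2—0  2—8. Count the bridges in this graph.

The edges on the cycle 4-5-2-4 are not bridges since each lies on that cycle.
But removing 2—0 disconnects 2 from 0; removing 0—7 disconnects 0 from 7; removing 3—0 disconnects 3 from 0; removing 2—8 disconnects 2 from 8 — these are bridges.
In total 6 edges are bridges.

6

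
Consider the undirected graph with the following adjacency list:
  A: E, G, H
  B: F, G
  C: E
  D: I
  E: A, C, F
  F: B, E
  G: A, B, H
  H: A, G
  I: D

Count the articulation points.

Removing E increases the component count from 2 to 3, so E is a cut vertex.
By contrast removing C leaves 2 components; it is not a cut vertex. No other vertex is a cut vertex either.

1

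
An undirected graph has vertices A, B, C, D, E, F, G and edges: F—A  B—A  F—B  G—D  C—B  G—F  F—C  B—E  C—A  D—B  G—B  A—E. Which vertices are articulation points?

Removing F, for instance, still leaves 1 component. No single vertex removal increases the component count — the graph has no articulation points.

none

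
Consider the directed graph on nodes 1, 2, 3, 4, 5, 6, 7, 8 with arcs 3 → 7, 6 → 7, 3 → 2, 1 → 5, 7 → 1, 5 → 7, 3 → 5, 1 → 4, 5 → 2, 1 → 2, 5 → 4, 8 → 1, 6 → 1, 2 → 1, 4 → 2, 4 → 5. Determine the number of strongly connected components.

{1, 2, 4, 5, 7} are all mutually reachable — one SCC of size 5.
{8} is an SCC by itself.
{3} is an SCC by itself.
{6} is an SCC by itself.
That gives 4 strongly connected components.

4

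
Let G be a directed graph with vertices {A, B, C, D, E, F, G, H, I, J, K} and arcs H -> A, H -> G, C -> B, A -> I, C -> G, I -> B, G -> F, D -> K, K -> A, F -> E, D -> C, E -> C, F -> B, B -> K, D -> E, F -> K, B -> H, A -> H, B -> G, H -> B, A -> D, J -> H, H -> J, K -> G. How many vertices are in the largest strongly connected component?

11

{A, B, C, D, E, F, G, H, I, J, K} are all mutually reachable — one SCC of size 11.
The largest has 11 vertices.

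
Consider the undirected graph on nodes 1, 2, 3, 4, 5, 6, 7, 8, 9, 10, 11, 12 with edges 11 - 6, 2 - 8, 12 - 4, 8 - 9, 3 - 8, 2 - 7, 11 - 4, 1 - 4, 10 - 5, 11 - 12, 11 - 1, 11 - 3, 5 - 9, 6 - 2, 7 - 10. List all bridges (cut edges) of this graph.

The edges on the cycle 11-1-4-11 are not bridges since each lies on that cycle.
Every edge lies on some cycle, so there are no bridges.

none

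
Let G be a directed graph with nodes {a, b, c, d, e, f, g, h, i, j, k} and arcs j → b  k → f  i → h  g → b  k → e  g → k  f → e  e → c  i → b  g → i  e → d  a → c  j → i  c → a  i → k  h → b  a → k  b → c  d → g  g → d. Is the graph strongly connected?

There is no directed path from d to j, so the graph is not strongly connected.

No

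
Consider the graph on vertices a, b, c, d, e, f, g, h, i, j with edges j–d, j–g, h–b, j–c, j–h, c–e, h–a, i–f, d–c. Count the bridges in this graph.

6

The edges on the cycle j-d-c-j are not bridges since each lies on that cycle.
But removing h–j disconnects h from j; removing i–f disconnects i from f; removing h–a disconnects h from a; removing g–j disconnects g from j — these are bridges.
In total 6 edges are bridges.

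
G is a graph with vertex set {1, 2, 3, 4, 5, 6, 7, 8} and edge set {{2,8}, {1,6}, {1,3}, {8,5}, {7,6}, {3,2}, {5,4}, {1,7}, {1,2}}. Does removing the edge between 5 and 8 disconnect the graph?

Yes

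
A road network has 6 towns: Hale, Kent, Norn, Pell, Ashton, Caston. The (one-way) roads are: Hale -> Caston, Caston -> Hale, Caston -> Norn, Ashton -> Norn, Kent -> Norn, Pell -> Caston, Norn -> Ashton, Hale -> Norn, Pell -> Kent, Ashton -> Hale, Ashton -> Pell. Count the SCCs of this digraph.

1

{Hale, Kent, Norn, Pell, Ashton, Caston} are all mutually reachable — one SCC of size 6.
That gives 1 strongly connected component.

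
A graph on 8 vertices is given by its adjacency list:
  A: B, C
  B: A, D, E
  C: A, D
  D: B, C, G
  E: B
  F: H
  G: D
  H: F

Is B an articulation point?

Yes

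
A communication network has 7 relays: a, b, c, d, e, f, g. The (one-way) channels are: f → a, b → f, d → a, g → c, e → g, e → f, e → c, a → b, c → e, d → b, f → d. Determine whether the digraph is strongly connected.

No

There is no directed path from a to e, so the graph is not strongly connected.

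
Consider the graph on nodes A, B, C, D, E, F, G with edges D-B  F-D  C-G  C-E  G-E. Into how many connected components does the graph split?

3

A is isolated — a component by itself.
Starting from B we can reach B, D, F. That is one component of size 3.
Starting from C we can reach C, E, G. That is one component of size 3.
Total: 3 components.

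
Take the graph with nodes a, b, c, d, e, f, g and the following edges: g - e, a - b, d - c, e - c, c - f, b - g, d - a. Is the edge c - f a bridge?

Yes

Removing c - f leaves no path between c and f: the component count goes from 1 to 2. So it is a bridge.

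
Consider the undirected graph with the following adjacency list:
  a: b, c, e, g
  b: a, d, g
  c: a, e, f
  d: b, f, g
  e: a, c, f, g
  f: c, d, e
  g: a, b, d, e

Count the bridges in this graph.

0

The edges on the cycle c-a-e-c are not bridges since each lies on that cycle.
Every edge lies on some cycle, so there are no bridges.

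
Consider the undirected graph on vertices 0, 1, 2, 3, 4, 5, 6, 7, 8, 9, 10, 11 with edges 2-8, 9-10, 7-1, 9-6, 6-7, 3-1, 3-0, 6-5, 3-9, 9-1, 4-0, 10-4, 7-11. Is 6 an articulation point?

Yes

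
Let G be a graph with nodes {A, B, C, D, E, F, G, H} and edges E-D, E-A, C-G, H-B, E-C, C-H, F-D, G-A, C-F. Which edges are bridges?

B-H, C-H

The edges on the cycle E-C-G-A-E are not bridges since each lies on that cycle.
But removing H-B disconnects H from B; removing H-C disconnects H from C — these are bridges.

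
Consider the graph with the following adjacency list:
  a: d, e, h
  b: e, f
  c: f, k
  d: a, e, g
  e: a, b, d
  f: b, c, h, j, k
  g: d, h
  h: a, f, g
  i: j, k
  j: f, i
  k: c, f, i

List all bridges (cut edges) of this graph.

none

The edges on the cycle e-a-d-e are not bridges since each lies on that cycle.
Every edge lies on some cycle, so there are no bridges.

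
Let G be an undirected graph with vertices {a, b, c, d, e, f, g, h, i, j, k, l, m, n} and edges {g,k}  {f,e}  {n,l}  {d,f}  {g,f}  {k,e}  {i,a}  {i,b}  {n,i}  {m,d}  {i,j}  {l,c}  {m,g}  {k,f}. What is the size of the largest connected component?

h is isolated — a component by itself.
Starting from d we can reach d, e, f, g, k, m. That is one component of size 6.
Starting from a we can reach a, b, c, i, j, l, n. That is one component of size 7.
The largest has 7 vertices.

7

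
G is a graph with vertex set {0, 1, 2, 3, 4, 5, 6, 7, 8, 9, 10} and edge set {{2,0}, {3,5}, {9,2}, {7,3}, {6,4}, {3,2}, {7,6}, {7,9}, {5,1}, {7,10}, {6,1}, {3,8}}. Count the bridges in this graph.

4

The edges on the cycle 7-3-5-1-6-7 are not bridges since each lies on that cycle.
But removing 7–10 disconnects 7 from 10; removing 8–3 disconnects 8 from 3; removing 6–4 disconnects 6 from 4; removing 2–0 disconnects 2 from 0 — these are bridges.
That makes 4 bridges.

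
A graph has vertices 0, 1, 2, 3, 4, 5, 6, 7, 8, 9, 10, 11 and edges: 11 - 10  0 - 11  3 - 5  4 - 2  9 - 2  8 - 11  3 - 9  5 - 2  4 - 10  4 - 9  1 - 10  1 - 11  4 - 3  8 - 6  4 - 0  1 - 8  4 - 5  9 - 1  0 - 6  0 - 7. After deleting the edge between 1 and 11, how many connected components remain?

1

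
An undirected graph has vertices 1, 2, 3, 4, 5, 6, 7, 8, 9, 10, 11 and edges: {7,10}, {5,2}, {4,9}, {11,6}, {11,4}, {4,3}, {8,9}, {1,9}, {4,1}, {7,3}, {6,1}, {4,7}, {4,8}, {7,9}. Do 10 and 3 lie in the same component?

Yes

From 10 we can reach 1, 3, 4, 6, 7, 8, 9, 10, 11, which includes 3.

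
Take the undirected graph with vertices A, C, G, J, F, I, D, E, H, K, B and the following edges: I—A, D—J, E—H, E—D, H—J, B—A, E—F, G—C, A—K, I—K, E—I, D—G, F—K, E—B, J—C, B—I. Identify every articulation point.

E

Removing E increases the component count from 1 to 2, so E is a cut vertex.
By contrast removing K leaves 1 component; it is not a cut vertex. No other vertex is a cut vertex either.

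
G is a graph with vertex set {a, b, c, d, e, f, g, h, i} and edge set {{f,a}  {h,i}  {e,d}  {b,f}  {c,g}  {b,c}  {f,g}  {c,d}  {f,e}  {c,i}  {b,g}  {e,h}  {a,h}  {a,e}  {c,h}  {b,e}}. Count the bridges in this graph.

0

The edges on the cycle b-c-i-h-e-f-b are not bridges since each lies on that cycle.
Every edge lies on some cycle, so there are no bridges.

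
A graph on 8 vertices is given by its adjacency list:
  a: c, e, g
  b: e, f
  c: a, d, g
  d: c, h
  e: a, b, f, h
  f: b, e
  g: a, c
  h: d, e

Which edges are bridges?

The edges on the cycle e-f-b-e are not bridges since each lies on that cycle.
Every edge lies on some cycle, so there are no bridges.

none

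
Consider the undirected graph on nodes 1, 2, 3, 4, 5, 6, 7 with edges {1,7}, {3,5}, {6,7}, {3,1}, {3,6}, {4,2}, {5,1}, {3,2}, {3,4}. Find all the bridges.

none

The edges on the cycle 3-4-2-3 are not bridges since each lies on that cycle.
Every edge lies on some cycle, so there are no bridges.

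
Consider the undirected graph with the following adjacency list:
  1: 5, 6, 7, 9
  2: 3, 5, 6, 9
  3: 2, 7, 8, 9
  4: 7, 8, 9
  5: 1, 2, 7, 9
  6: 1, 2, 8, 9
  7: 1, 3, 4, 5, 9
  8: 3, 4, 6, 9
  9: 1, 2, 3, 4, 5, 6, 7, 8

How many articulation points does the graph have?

0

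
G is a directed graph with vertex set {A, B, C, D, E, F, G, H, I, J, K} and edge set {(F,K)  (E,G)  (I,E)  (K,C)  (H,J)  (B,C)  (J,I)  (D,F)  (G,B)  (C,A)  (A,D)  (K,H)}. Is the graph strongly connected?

Yes

From A we can reach every vertex (A, B, C, D, E, F, G, H, I, J, K), and every vertex can reach A (A, B, C, D, E, F, G, H, I, J, K). So the whole graph is one strongly connected component.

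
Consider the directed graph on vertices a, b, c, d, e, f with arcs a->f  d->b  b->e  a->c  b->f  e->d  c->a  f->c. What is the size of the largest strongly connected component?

3

{a, c, f} are all mutually reachable — one SCC of size 3.
{b, d, e} are all mutually reachable — one SCC of size 3.
The largest has 3 vertices.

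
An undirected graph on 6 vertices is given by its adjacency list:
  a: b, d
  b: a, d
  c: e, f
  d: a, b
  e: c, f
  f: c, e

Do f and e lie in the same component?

Yes

From f we can reach c, e, f, which includes e.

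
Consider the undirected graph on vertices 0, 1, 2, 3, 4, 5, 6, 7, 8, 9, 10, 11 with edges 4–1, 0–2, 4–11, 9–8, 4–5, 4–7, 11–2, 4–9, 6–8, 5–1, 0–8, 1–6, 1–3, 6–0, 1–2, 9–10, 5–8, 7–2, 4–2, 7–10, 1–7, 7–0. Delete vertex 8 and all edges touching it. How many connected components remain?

1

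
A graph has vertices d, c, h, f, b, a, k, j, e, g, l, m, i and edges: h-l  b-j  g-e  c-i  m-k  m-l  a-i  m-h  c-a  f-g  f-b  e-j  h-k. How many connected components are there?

4

d is isolated — a component by itself.
Starting from a we can reach a, c, i. That is one component of size 3.
Starting from h we can reach h, k, l, m. That is one component of size 4.
Starting from b we can reach b, e, f, g, j. That is one component of size 5.
Total: 4 components.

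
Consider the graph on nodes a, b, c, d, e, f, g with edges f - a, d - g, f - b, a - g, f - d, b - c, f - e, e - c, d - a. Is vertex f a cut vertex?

Yes

Deleting f raises the number of components from 1 to 2, so f is a cut vertex.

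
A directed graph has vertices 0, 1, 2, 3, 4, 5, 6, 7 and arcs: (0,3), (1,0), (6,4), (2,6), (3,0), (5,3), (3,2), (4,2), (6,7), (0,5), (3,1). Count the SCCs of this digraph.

{0, 1, 3, 5} are all mutually reachable — one SCC of size 4.
{2, 4, 6} are all mutually reachable — one SCC of size 3.
{7} is an SCC by itself.
That gives 3 strongly connected components.

3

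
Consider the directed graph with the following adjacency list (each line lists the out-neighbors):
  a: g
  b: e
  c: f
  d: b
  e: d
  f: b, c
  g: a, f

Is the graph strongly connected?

No

There is no directed path from e to c, so the graph is not strongly connected.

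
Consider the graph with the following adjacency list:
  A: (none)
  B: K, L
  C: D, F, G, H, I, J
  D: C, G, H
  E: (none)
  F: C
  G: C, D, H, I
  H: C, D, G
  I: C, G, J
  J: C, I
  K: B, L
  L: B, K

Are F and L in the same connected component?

The component containing F is {C, D, F, G, H, I, J}, and L is not in it.

No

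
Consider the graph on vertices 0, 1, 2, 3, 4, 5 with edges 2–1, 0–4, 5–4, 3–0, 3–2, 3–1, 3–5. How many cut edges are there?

The edges on the cycle 3-2-1-3 are not bridges since each lies on that cycle.
Every edge lies on some cycle, so there are no bridges.

0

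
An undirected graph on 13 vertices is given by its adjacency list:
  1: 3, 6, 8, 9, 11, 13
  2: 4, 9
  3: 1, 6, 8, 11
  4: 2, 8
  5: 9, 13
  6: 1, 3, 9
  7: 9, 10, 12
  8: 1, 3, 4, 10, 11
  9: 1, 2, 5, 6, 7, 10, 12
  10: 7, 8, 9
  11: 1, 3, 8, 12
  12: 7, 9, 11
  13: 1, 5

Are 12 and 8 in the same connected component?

From 12 we can reach 1, 2, 3, 4, 5, 6, 7, 8, 9, 10, 11, 12, 13, which includes 8.

Yes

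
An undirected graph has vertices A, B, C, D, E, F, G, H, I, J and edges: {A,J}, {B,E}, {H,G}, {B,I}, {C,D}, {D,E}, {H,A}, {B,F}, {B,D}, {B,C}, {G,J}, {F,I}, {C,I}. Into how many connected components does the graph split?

Starting from A we can reach A, G, H, J. That is one component of size 4.
Starting from B we can reach B, C, D, E, F, I. That is one component of size 6.
Total: 2 components.

2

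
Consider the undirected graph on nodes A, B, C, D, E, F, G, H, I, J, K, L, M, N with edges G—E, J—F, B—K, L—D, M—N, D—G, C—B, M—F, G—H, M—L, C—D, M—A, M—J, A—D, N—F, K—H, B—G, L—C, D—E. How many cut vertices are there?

1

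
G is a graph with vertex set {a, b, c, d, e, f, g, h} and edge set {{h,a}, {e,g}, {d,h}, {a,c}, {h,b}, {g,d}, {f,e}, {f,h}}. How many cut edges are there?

The edges on the cycle f-e-g-d-h-f are not bridges since each lies on that cycle.
But removing h–a disconnects h from a; removing h–b disconnects h from b; removing a–c disconnects a from c — these are bridges.
That makes 3 bridges.

3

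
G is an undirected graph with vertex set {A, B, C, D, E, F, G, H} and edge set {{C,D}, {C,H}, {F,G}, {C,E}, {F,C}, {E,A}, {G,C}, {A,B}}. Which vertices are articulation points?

Removing A increases the component count from 1 to 2, so A is a cut vertex.
Removing C increases the component count from 1 to 4, so C is a cut vertex.
Removing E increases the component count from 1 to 2, so E is a cut vertex.
By contrast removing D leaves 1 component; it is not a cut vertex. No other vertex is a cut vertex either.

A, C, E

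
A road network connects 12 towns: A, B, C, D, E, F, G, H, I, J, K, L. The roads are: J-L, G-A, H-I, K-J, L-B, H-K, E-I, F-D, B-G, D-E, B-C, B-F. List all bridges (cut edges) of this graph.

A-G, B-C, B-G

The edges on the cycle H-K-J-L-B-F-D-E-I-H are not bridges since each lies on that cycle.
But removing G-B disconnects G from B; removing C-B disconnects C from B; removing G-A disconnects G from A — these are bridges.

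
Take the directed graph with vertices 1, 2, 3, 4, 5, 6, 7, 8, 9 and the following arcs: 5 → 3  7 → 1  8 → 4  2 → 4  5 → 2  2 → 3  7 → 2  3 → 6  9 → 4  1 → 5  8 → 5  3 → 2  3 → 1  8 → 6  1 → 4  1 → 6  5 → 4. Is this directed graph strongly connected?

There is no directed path from 7 to 8, so the graph is not strongly connected.

No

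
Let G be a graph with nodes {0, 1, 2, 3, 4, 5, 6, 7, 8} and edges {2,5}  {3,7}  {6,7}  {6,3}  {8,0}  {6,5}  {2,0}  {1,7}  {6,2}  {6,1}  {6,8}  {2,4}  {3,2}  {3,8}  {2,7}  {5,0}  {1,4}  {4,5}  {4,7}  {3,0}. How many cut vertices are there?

0

Removing 7, for instance, still leaves 1 component. No single vertex removal increases the component count — the graph has no articulation points.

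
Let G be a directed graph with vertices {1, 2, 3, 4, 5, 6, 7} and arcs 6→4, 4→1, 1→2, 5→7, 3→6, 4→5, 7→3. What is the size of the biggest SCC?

{3, 4, 5, 6, 7} are all mutually reachable — one SCC of size 5.
{1} is an SCC by itself.
{2} is an SCC by itself.
The largest has 5 vertices.

5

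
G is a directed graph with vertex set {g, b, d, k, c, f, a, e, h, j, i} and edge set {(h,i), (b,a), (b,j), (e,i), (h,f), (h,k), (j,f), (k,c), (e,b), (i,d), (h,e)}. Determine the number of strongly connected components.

11

{h} is an SCC by itself.
{i} is an SCC by itself.
{g} is an SCC by itself.
{f} is an SCC by itself.
{e} is an SCC by itself.
(and 6 more singleton SCCs)
That gives 11 strongly connected components.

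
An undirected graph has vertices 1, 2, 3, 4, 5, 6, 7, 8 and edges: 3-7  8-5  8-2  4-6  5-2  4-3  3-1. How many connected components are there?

Starting from 2 we can reach 2, 5, 8. That is one component of size 3.
Starting from 1 we can reach 1, 3, 4, 6, 7. That is one component of size 5.
Total: 2 components.

2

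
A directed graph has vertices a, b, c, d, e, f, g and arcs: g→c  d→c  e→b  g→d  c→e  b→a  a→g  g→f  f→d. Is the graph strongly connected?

Yes

From f we can reach every vertex (a, b, c, d, e, f, g), and every vertex can reach f (a, b, c, d, e, f, g). So the whole graph is one strongly connected component.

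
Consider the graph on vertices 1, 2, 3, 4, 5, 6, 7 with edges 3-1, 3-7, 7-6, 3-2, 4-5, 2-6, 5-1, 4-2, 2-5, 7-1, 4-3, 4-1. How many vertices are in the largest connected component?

7

Starting from 1 we can reach 1, 2, 3, 4, 5, 6, 7. That is one component of size 7.
The largest has 7 vertices.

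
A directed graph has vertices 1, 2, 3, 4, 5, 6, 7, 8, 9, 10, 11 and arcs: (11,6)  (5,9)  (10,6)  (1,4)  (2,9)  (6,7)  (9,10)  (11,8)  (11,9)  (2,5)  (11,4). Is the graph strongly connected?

There is no directed path from 2 to 8, so the graph is not strongly connected.

No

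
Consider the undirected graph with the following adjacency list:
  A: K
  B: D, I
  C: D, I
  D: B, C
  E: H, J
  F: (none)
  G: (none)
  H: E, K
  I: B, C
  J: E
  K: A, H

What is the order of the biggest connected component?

5

G is isolated — a component by itself.
F is isolated — a component by itself.
Starting from B we can reach B, C, D, I. That is one component of size 4.
Starting from A we can reach A, E, H, J, K. That is one component of size 5.
The largest has 5 vertices.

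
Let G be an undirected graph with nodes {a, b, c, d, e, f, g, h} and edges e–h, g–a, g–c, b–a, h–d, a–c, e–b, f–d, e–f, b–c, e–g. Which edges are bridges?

The edges on the cycle e-h-d-f-e are not bridges since each lies on that cycle.
Every edge lies on some cycle, so there are no bridges.

none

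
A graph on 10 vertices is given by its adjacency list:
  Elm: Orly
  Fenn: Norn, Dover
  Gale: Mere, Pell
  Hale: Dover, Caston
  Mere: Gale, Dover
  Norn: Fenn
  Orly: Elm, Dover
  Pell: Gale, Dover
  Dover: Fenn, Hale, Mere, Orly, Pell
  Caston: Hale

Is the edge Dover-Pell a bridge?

No

After removing Dover-Pell, the path Dover-Mere-Gale-Pell still connects them, so the edge is not a bridge.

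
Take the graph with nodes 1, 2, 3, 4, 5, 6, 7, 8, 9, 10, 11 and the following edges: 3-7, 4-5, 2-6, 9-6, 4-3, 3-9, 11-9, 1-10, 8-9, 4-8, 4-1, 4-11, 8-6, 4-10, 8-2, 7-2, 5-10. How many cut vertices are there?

Removing 4 increases the component count from 1 to 2, so 4 is a cut vertex.
By contrast removing 10 leaves 1 component; it is not a cut vertex. No other vertex is a cut vertex either.

1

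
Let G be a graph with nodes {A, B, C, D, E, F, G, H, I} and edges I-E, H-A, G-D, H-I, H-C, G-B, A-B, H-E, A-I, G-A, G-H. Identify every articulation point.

G, H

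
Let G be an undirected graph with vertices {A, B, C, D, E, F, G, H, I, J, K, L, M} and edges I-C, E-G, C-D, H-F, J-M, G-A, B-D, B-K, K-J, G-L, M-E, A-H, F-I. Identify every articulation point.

G

Removing G increases the component count from 1 to 2, so G is a cut vertex.
By contrast removing F leaves 1 component; it is not a cut vertex. No other vertex is a cut vertex either.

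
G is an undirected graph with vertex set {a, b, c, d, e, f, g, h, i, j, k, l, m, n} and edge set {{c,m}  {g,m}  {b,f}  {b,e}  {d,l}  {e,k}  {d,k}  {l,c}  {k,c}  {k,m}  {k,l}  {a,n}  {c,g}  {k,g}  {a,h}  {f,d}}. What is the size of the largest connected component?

j is isolated — a component by itself.
i is isolated — a component by itself.
Starting from a we can reach a, h, n. That is one component of size 3.
Starting from b we can reach b, c, d, e, f, g, k, l, m. That is one component of size 9.
The largest has 9 vertices.

9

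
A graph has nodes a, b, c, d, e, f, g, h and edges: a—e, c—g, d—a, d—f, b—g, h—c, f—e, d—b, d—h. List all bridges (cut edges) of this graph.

none

The edges on the cycle d-a-e-f-d are not bridges since each lies on that cycle.
Every edge lies on some cycle, so there are no bridges.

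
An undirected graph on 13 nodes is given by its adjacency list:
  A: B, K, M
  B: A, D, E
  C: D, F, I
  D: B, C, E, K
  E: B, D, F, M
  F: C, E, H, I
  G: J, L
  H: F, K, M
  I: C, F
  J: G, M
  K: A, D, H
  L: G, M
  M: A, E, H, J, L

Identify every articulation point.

M

Removing M increases the component count from 1 to 2, so M is a cut vertex.
By contrast removing B leaves 1 component; it is not a cut vertex. No other vertex is a cut vertex either.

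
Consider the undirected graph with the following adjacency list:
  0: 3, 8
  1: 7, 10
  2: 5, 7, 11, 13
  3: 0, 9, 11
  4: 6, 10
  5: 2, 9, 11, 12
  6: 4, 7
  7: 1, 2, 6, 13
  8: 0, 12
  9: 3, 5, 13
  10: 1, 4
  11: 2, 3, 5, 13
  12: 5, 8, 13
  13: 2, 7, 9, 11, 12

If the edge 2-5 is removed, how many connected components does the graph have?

1

2 and 5 are still connected via 2-11-5, so the component count stays at 1.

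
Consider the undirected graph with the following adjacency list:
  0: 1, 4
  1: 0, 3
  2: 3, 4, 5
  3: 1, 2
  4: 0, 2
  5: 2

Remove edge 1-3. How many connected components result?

1 and 3 are still connected via 1-0-4-2-3, so the component count stays at 1.

1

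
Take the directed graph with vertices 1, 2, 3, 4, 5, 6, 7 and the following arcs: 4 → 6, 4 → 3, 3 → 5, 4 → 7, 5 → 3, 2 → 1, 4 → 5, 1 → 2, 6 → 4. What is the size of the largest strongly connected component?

2

{3, 5} are all mutually reachable — one SCC of size 2.
{1, 2} are all mutually reachable — one SCC of size 2.
{4, 6} are all mutually reachable — one SCC of size 2.
{7} is an SCC by itself.
The largest has 2 vertices.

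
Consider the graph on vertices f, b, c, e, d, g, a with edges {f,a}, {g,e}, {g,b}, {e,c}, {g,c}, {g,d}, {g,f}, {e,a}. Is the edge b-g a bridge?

Yes

Removing b-g leaves no path between b and g: the component count goes from 1 to 2. So it is a bridge.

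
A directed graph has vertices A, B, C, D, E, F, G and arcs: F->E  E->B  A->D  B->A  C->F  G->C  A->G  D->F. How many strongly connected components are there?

1

{A, B, C, D, E, F, G} are all mutually reachable — one SCC of size 7.
That gives 1 strongly connected component.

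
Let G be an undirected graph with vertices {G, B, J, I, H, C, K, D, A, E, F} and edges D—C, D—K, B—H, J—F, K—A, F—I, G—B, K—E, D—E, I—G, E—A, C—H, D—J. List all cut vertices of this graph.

Removing D increases the component count from 1 to 2, so D is a cut vertex.
By contrast removing K leaves 1 component; it is not a cut vertex. No other vertex is a cut vertex either.

D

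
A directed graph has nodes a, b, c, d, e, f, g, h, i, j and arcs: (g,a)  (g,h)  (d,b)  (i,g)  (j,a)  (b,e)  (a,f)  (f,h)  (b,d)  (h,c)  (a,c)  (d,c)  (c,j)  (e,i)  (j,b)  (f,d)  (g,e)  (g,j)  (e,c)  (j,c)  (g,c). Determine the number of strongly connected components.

{a, b, c, d, e, f, g, h, i, j} are all mutually reachable — one SCC of size 10.
That gives 1 strongly connected component.

1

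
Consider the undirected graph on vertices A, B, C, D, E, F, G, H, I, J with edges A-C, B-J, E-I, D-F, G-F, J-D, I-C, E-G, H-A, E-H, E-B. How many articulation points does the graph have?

Removing E increases the component count from 1 to 2, so E is a cut vertex.
By contrast removing H leaves 1 component; it is not a cut vertex. No other vertex is a cut vertex either.

1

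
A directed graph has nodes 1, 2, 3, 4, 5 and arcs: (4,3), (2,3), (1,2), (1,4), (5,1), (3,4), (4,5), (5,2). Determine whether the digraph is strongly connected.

Yes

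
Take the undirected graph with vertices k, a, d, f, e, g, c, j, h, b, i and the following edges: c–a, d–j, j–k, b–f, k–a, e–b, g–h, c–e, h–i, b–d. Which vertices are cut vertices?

Removing b increases the component count from 2 to 3, so b is a cut vertex.
Removing h increases the component count from 2 to 3, so h is a cut vertex.
By contrast removing f leaves 2 components; it is not a cut vertex. No other vertex is a cut vertex either.

b, h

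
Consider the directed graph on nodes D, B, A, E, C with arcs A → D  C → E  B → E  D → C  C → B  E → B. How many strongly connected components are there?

4

{B, E} are all mutually reachable — one SCC of size 2.
{D} is an SCC by itself.
{C} is an SCC by itself.
{A} is an SCC by itself.
That gives 4 strongly connected components.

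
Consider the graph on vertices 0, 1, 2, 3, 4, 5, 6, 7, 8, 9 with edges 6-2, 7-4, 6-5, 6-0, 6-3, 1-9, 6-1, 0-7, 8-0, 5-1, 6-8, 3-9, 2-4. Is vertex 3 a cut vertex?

Deleting 3 leaves 1 component (was 1) (its neighbors 6, 9 remain connected to each other), so 3 is not a cut vertex.

No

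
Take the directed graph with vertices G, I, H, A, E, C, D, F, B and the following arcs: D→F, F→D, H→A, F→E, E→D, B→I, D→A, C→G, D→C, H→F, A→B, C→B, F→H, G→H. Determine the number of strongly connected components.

4

{C, D, E, F, G, H} are all mutually reachable — one SCC of size 6.
{I} is an SCC by itself.
{B} is an SCC by itself.
{A} is an SCC by itself.
That gives 4 strongly connected components.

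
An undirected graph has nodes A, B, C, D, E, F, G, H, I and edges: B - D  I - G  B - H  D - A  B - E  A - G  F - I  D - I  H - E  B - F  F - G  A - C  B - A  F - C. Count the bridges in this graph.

The edges on the cycle B-H-E-B are not bridges since each lies on that cycle.
Every edge lies on some cycle, so there are no bridges.

0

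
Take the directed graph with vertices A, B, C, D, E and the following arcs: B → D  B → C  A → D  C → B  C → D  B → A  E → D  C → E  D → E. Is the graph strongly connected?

There is no directed path from D to B, so the graph is not strongly connected.

No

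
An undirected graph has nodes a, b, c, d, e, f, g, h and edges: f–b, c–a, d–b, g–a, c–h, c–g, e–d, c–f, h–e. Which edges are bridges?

The edges on the cycle c-g-a-c are not bridges since each lies on that cycle.
Every edge lies on some cycle, so there are no bridges.

none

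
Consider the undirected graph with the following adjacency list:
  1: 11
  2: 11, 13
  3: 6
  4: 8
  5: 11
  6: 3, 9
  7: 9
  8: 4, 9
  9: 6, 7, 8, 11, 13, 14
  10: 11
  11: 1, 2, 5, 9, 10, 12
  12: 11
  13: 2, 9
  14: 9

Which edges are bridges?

1-11, 10-11, 11-12, 11-5, 14-9, 3-6, 4-8, 6-9, 7-9, 8-9

The edges on the cycle 13-2-11-9-13 are not bridges since each lies on that cycle.
But removing 11-10 disconnects 11 from 10; removing 9-14 disconnects 9 from 14; removing 8-4 disconnects 8 from 4; removing 9-7 disconnects 9 from 7 — these are bridges.
In total 10 edges are bridges.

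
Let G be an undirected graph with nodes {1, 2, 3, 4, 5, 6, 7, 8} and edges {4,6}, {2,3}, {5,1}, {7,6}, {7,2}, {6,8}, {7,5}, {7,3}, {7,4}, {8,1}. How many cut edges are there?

0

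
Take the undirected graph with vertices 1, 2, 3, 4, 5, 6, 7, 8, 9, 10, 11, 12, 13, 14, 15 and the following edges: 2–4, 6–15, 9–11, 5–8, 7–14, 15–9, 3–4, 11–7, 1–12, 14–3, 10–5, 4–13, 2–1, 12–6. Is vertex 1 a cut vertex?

Deleting 1 leaves 2 components (was 2), so 1 is not a cut vertex.

No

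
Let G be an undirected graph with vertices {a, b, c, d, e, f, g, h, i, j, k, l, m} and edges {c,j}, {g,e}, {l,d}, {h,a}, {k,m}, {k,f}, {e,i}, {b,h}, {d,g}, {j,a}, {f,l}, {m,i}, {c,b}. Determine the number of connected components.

2

Starting from a we can reach a, b, c, h, j. That is one component of size 5.
Starting from d we can reach d, e, f, g, i, k, l, m. That is one component of size 8.
Total: 2 components.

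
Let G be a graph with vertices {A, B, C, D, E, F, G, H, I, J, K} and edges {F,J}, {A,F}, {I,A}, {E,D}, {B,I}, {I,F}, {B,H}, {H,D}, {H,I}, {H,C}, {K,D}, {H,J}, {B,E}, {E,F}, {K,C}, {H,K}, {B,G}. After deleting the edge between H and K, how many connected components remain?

1

H and K are still connected via H-D-K, so the component count stays at 1.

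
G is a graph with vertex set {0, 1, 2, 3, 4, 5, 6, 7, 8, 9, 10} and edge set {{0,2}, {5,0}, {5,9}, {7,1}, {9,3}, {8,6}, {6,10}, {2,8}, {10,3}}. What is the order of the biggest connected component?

4 is isolated — a component by itself.
Starting from 1 we can reach 1, 7. That is one component of size 2.
Starting from 0 we can reach 0, 2, 3, 5, 6, 8, 9, 10. That is one component of size 8.
The largest has 8 vertices.

8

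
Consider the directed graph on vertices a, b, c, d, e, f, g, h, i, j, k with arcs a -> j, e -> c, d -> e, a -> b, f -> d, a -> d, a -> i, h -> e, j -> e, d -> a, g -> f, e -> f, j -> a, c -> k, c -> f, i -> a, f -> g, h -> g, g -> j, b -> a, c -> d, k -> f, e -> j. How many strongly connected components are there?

2

{a, b, c, d, e, f, g, i, j, k} are all mutually reachable — one SCC of size 10.
{h} is an SCC by itself.
That gives 2 strongly connected components.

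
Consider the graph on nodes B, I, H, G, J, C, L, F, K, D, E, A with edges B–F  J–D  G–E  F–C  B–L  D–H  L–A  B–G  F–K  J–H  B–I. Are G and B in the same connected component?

Yes

From G we can reach A, B, C, E, F, G, I, K, L, which includes B.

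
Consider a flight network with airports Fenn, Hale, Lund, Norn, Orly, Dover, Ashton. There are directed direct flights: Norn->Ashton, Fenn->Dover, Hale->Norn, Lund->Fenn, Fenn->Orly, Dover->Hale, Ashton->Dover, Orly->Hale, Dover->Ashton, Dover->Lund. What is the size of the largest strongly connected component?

7

{Fenn, Hale, Lund, Norn, Orly, Dover, Ashton} are all mutually reachable — one SCC of size 7.
The largest has 7 vertices.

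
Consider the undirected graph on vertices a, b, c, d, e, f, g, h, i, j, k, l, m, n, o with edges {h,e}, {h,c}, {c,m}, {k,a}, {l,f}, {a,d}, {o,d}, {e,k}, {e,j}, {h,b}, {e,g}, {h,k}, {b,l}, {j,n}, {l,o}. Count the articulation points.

Removing c increases the component count from 2 to 3, so c is a cut vertex.
Removing e increases the component count from 2 to 4, so e is a cut vertex.
Removing h increases the component count from 2 to 3, so h is a cut vertex.
Likewise j, l are cut vertices.
By contrast removing a leaves 2 components; it is not a cut vertex. No other vertex is a cut vertex either.

5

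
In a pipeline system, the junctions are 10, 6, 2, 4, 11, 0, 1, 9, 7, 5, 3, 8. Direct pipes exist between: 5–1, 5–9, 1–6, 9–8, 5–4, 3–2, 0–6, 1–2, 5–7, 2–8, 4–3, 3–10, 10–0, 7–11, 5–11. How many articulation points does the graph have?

1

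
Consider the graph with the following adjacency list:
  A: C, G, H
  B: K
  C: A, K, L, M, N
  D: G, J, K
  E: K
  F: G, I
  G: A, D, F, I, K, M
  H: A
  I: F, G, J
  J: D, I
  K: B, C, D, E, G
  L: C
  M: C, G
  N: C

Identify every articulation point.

Removing A increases the component count from 1 to 2, so A is a cut vertex.
Removing C increases the component count from 1 to 3, so C is a cut vertex.
Removing K increases the component count from 1 to 3, so K is a cut vertex.
By contrast removing G leaves 1 component; it is not a cut vertex. No other vertex is a cut vertex either.

A, C, K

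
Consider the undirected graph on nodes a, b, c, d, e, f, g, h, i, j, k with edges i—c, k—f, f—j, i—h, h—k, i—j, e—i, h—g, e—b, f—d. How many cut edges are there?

5

The edges on the cycle i-h-k-f-j-i are not bridges since each lies on that cycle.
But removing i—c disconnects i from c; removing b—e disconnects b from e; removing i—e disconnects i from e; removing d—f disconnects d from f — these are bridges.
In total 5 edges are bridges.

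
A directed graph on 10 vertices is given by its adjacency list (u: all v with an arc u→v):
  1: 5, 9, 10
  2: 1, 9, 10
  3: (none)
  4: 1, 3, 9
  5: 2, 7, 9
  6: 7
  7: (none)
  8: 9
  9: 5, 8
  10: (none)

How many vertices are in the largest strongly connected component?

5

{1, 2, 5, 8, 9} are all mutually reachable — one SCC of size 5.
{10} is an SCC by itself.
{7} is an SCC by itself.
{4} is an SCC by itself.
{6} is an SCC by itself.
(and 1 more singleton SCC)
The largest has 5 vertices.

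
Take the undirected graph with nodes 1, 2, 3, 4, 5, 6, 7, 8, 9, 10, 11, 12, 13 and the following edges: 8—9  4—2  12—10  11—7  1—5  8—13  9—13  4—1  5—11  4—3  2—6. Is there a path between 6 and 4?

From 6 we can reach 1, 2, 3, 4, 5, 6, 7, 11, which includes 4.

Yes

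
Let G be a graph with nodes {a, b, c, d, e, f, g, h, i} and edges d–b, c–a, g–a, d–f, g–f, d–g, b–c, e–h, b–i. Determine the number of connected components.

Starting from e we can reach e, h. That is one component of size 2.
Starting from a we can reach a, b, c, d, f, g, i. That is one component of size 7.
Total: 2 components.

2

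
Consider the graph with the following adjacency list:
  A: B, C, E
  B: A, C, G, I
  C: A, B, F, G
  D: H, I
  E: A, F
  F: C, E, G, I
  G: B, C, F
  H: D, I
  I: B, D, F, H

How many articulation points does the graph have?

1

Removing I increases the component count from 1 to 2, so I is a cut vertex.
By contrast removing F leaves 1 component; it is not a cut vertex. No other vertex is a cut vertex either.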